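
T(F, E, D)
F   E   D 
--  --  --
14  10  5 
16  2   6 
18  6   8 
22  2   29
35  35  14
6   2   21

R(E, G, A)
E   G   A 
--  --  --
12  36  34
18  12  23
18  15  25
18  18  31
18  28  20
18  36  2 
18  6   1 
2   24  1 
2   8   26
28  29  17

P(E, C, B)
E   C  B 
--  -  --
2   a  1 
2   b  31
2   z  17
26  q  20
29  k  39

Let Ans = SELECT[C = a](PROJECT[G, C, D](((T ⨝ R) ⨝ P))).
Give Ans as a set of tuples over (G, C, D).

{(24, a, 21), (24, a, 29), (24, a, 6), (8, a, 21), (8, a, 29), (8, a, 6)}

Joining T and R on E yields {(16, 2, 6, 24, 1), (16, 2, 6, 8, 26), (22, 2, 29, 24, 1), (22, 2, 29, 8, 26), (6, 2, 21, 24, 1), (6, 2, 21, 8, 26)}.
Joining (T ⨝ R) and P on E yields {(16, 2, 6, 24, 1, a, 1), (16, 2, 6, 24, 1, b, 31), (16, 2, 6, 24, 1, z, 17), (16, 2, 6, 8, 26, a, 1), (16, 2, 6, 8, 26, b, 31), (16, 2, 6, 8, 26, z, 17), (22, 2, 29, 24, 1, a, 1), (22, 2, 29, 24, 1, b, 31), (22, 2, 29, 24, 1, z, 17), (22, 2, 29, 8, 26, a, 1), (22, 2, 29, 8, 26, b, 31), (22, 2, 29, 8, 26, z, 17), (6, 2, 21, 24, 1, a, 1), (6, 2, 21, 24, 1, b, 31), (6, 2, 21, 24, 1, z, 17), (6, 2, 21, 8, 26, a, 1), (6, 2, 21, 8, 26, b, 31), (6, 2, 21, 8, 26, z, 17)}.
Projecting to G, C, D: {(24, a, 21), (24, a, 29), (24, a, 6), (24, b, 21), (24, b, 29), (24, b, 6), (24, z, 21), (24, z, 29), (24, z, 6), (8, a, 21), (8, a, 29), (8, a, 6), (8, b, 21), (8, b, 29), (8, b, 6), (8, z, 21), (8, z, 29), (8, z, 6)}
σ[C = a]: keep tuples satisfying C = a → {(24, a, 21), (24, a, 29), (24, a, 6), (8, a, 21), (8, a, 29), (8, a, 6)}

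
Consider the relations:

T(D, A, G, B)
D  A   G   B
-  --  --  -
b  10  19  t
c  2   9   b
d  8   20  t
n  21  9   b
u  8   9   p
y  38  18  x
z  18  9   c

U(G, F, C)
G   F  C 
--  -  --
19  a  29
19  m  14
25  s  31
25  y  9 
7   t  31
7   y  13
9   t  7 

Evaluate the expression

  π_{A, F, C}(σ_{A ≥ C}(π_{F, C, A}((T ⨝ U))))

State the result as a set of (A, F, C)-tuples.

{(18, t, 7), (21, t, 7), (8, t, 7)}

T ⋈ U (natural join on G): {(b, 10, 19, t, a, 29), (b, 10, 19, t, m, 14), (c, 2, 9, b, t, 7), (n, 21, 9, b, t, 7), (u, 8, 9, p, t, 7), (z, 18, 9, c, t, 7)}
Keep only column(s) F, C, A: {(a, 29, 10), (m, 14, 10), (t, 7, 18), (t, 7, 2), (t, 7, 21), (t, 7, 8)}
σ[A ≥ C]: keep tuples satisfying A ≥ C → {(t, 7, 18), (t, 7, 21), (t, 7, 8)}
Keep only column(s) A, F, C: {(18, t, 7), (21, t, 7), (8, t, 7)}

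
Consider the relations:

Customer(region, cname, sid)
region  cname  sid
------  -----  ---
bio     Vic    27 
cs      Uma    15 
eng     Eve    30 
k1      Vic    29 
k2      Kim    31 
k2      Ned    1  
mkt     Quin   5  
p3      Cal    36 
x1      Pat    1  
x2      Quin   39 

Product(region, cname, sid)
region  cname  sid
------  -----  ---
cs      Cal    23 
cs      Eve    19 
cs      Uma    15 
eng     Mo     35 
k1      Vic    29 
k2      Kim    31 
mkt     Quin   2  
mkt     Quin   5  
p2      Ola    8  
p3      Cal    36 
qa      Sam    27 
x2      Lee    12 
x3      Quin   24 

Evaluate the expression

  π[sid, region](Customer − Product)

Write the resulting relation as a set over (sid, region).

{(1, k2), (1, x1), (27, bio), (30, eng), (39, x2)}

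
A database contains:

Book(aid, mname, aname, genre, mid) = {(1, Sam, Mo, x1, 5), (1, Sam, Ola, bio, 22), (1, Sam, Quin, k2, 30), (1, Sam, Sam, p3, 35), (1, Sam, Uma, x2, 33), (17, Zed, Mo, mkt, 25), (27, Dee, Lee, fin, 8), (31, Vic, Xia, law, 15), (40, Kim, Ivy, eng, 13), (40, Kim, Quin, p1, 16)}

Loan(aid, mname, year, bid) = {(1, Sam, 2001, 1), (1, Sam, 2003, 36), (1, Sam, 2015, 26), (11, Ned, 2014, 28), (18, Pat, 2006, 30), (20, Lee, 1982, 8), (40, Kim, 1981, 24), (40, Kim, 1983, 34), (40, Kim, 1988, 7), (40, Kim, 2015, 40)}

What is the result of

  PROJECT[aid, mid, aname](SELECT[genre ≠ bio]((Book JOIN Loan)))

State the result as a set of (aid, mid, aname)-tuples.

Book ⋈ Loan (natural join on aid, mname): {(1, Sam, Mo, x1, 5, 2001, 1), (1, Sam, Mo, x1, 5, 2003, 36), (1, Sam, Mo, x1, 5, 2015, 26), (1, Sam, Ola, bio, 22, 2001, 1), (1, Sam, Ola, bio, 22, 2003, 36), (1, Sam, Ola, bio, 22, 2015, 26), (1, Sam, Quin, k2, 30, 2001, 1), (1, Sam, Quin, k2, 30, 2003, 36), (1, Sam, Quin, k2, 30, 2015, 26), (1, Sam, Sam, p3, 35, 2001, 1), (1, Sam, Sam, p3, 35, 2003, 36), (1, Sam, Sam, p3, 35, 2015, 26), (1, Sam, Uma, x2, 33, 2001, 1), (1, Sam, Uma, x2, 33, 2003, 36), (1, Sam, Uma, x2, 33, 2015, 26), (40, Kim, Ivy, eng, 13, 1981, 24), (40, Kim, Ivy, eng, 13, 1983, 34), (40, Kim, Ivy, eng, 13, 1988, 7), (40, Kim, Ivy, eng, 13, 2015, 40), (40, Kim, Quin, p1, 16, 1981, 24), (40, Kim, Quin, p1, 16, 1983, 34), (40, Kim, Quin, p1, 16, 1988, 7), (40, Kim, Quin, p1, 16, 2015, 40)}
σ[genre ≠ bio]: keep tuples satisfying genre ≠ bio → {(1, Sam, Mo, x1, 5, 2001, 1), (1, Sam, Mo, x1, 5, 2003, 36), (1, Sam, Mo, x1, 5, 2015, 26), (1, Sam, Quin, k2, 30, 2001, 1), (1, Sam, Quin, k2, 30, 2003, 36), (1, Sam, Quin, k2, 30, 2015, 26), (1, Sam, Sam, p3, 35, 2001, 1), (1, Sam, Sam, p3, 35, 2003, 36), (1, Sam, Sam, p3, 35, 2015, 26), (1, Sam, Uma, x2, 33, 2001, 1), (1, Sam, Uma, x2, 33, 2003, 36), (1, Sam, Uma, x2, 33, 2015, 26), (40, Kim, Ivy, eng, 13, 1981, 24), (40, Kim, Ivy, eng, 13, 1983, 34), (40, Kim, Ivy, eng, 13, 1988, 7), (40, Kim, Ivy, eng, 13, 2015, 40), (40, Kim, Quin, p1, 16, 1981, 24), (40, Kim, Quin, p1, 16, 1983, 34), (40, Kim, Quin, p1, 16, 1988, 7), (40, Kim, Quin, p1, 16, 2015, 40)}
π[aid, mid, aname]: project onto (aid, mid, aname) (14 duplicate(s) eliminated) → {(1, 30, Quin), (1, 33, Uma), (1, 35, Sam), (1, 5, Mo), (40, 13, Ivy), (40, 16, Quin)}

{(1, 30, Quin), (1, 33, Uma), (1, 35, Sam), (1, 5, Mo), (40, 13, Ivy), (40, 16, Quin)}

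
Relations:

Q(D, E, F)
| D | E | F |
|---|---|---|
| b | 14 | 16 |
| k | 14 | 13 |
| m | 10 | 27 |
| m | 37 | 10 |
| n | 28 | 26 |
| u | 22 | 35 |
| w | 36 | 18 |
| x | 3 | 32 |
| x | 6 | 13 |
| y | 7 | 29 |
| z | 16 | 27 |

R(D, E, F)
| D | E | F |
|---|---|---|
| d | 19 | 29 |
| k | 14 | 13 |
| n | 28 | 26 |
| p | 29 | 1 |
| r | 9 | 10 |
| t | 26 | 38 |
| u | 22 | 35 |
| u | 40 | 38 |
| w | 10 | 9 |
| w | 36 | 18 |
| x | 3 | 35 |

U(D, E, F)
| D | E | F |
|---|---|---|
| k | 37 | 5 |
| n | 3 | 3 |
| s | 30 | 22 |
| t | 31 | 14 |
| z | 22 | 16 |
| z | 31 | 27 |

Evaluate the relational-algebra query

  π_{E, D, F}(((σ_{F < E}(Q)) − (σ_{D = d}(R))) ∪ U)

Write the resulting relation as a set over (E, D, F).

{(14, k, 13), (22, z, 16), (28, n, 26), (3, n, 3), (30, s, 22), (31, t, 14), (31, z, 27), (36, w, 18), (37, k, 5), (37, m, 10)}

Selection F < E: {(k, 14, 13), (m, 37, 10), (n, 28, 26), (w, 36, 18)}
Selection D = d: {(d, 19, 29)}
Difference: {(k, 14, 13), (m, 37, 10), (n, 28, 26), (w, 36, 18)} with {(d, 19, 29)} → {(k, 14, 13), (m, 37, 10), (n, 28, 26), (w, 36, 18)}
Union: {(k, 14, 13), (m, 37, 10), (n, 28, 26), (w, 36, 18)} with {(k, 37, 5), (n, 3, 3), (s, 30, 22), (t, 31, 14), (z, 22, 16), (z, 31, 27)} → {(k, 14, 13), (k, 37, 5), (m, 37, 10), (n, 28, 26), (n, 3, 3), (s, 30, 22), (t, 31, 14), (w, 36, 18), (z, 22, 16), (z, 31, 27)}
Keep only column(s) E, D, F: {(14, k, 13), (22, z, 16), (28, n, 26), (3, n, 3), (30, s, 22), (31, t, 14), (31, z, 27), (36, w, 18), (37, k, 5), (37, m, 10)}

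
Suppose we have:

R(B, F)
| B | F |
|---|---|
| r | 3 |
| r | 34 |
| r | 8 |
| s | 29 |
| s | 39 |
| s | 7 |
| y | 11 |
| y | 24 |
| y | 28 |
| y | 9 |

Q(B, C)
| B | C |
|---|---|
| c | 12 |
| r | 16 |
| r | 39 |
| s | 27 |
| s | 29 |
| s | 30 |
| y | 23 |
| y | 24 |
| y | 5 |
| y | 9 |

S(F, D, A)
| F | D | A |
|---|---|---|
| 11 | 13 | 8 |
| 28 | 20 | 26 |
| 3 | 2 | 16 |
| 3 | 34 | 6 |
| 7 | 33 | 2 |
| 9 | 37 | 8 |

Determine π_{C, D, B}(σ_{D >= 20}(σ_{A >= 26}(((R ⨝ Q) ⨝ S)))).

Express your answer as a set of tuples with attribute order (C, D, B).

Natural join on B: {(r, 3, 16), (r, 3, 39), (r, 34, 16), (r, 34, 39), (r, 8, 16), (r, 8, 39), (s, 29, 27), (s, 29, 29), (s, 29, 30), (s, 39, 27), (s, 39, 29), (s, 39, 30), (s, 7, 27), (s, 7, 29), (s, 7, 30), (y, 11, 23), (y, 11, 24), (y, 11, 5), (y, 11, 9), (y, 24, 23), (y, 24, 24), (y, 24, 5), (y, 24, 9), (y, 28, 23), (y, 28, 24), (y, 28, 5), (y, 28, 9), (y, 9, 23), (y, 9, 24), (y, 9, 5), (y, 9, 9)}
Natural join on F: {(r, 3, 16, 2, 16), (r, 3, 16, 34, 6), (r, 3, 39, 2, 16), (r, 3, 39, 34, 6), (s, 7, 27, 33, 2), (s, 7, 29, 33, 2), (s, 7, 30, 33, 2), (y, 11, 23, 13, 8), (y, 11, 24, 13, 8), (y, 11, 5, 13, 8), (y, 11, 9, 13, 8), (y, 28, 23, 20, 26), (y, 28, 24, 20, 26), (y, 28, 5, 20, 26), (y, 28, 9, 20, 26), (y, 9, 23, 37, 8), (y, 9, 24, 37, 8), (y, 9, 5, 37, 8), (y, 9, 9, 37, 8)}
Apply σ_{A >= 26}; surviving tuples: {(y, 28, 23, 20, 26), (y, 28, 24, 20, 26), (y, 28, 5, 20, 26), (y, 28, 9, 20, 26)}
Apply σ_{D >= 20}; surviving tuples: {(y, 28, 23, 20, 26), (y, 28, 24, 20, 26), (y, 28, 5, 20, 26), (y, 28, 9, 20, 26)}
Keep only column(s) C, D, B: {(23, 20, y), (24, 20, y), (5, 20, y), (9, 20, y)}

{(23, 20, y), (24, 20, y), (5, 20, y), (9, 20, y)}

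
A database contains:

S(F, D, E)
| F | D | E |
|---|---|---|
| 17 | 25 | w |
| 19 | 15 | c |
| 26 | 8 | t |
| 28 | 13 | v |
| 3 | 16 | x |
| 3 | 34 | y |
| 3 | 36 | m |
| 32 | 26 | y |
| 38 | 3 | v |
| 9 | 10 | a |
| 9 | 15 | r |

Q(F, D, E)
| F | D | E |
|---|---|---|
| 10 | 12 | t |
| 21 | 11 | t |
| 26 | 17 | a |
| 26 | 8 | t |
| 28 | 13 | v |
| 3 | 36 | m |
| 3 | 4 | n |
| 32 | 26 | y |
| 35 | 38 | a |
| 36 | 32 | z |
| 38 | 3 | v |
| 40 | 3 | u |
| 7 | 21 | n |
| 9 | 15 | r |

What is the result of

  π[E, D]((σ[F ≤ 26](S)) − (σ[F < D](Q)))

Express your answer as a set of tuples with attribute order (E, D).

Filtering on F ≤ 26 leaves {(17, 25, w), (19, 15, c), (26, 8, t), (3, 16, x), (3, 34, y), (3, 36, m), (9, 10, a), (9, 15, r)}.
Filtering on F < D leaves {(10, 12, t), (3, 36, m), (3, 4, n), (35, 38, a), (7, 21, n), (9, 15, r)}.
Set difference of the two operands is {(17, 25, w), (19, 15, c), (26, 8, t), (3, 16, x), (3, 34, y), (9, 10, a)}.
Keep only column(s) E, D: {(a, 10), (c, 15), (t, 8), (w, 25), (x, 16), (y, 34)}

{(a, 10), (c, 15), (t, 8), (w, 25), (x, 16), (y, 34)}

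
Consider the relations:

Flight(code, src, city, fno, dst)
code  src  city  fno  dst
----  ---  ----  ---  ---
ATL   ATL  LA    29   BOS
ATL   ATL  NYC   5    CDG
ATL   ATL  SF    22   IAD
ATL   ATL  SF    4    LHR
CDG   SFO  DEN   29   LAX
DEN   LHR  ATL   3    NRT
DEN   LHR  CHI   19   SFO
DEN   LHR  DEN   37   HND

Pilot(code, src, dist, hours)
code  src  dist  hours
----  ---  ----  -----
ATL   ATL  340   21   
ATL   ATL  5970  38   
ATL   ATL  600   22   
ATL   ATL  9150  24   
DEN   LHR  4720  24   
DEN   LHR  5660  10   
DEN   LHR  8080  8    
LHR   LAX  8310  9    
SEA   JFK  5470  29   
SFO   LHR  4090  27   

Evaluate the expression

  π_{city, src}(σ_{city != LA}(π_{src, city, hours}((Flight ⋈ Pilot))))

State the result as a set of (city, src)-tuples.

Natural join on code, src: {(ATL, ATL, LA, 29, BOS, 340, 21), (ATL, ATL, LA, 29, BOS, 5970, 38), (ATL, ATL, LA, 29, BOS, 600, 22), (ATL, ATL, LA, 29, BOS, 9150, 24), (ATL, ATL, NYC, 5, CDG, 340, 21), (ATL, ATL, NYC, 5, CDG, 5970, 38), (ATL, ATL, NYC, 5, CDG, 600, 22), (ATL, ATL, NYC, 5, CDG, 9150, 24), (ATL, ATL, SF, 22, IAD, 340, 21), (ATL, ATL, SF, 22, IAD, 5970, 38), (ATL, ATL, SF, 22, IAD, 600, 22), (ATL, ATL, SF, 22, IAD, 9150, 24), (ATL, ATL, SF, 4, LHR, 340, 21), (ATL, ATL, SF, 4, LHR, 5970, 38), (ATL, ATL, SF, 4, LHR, 600, 22), (ATL, ATL, SF, 4, LHR, 9150, 24), (DEN, LHR, ATL, 3, NRT, 4720, 24), (DEN, LHR, ATL, 3, NRT, 5660, 10), (DEN, LHR, ATL, 3, NRT, 8080, 8), (DEN, LHR, CHI, 19, SFO, 4720, 24), (DEN, LHR, CHI, 19, SFO, 5660, 10), (DEN, LHR, CHI, 19, SFO, 8080, 8), (DEN, LHR, DEN, 37, HND, 4720, 24), (DEN, LHR, DEN, 37, HND, 5660, 10), (DEN, LHR, DEN, 37, HND, 8080, 8)}
Keep only column(s) src, city, hours (4 duplicate(s) eliminated): {(ATL, LA, 21), (ATL, LA, 22), (ATL, LA, 24), (ATL, LA, 38), (ATL, NYC, 21), (ATL, NYC, 22), (ATL, NYC, 24), (ATL, NYC, 38), (ATL, SF, 21), (ATL, SF, 22), (ATL, SF, 24), (ATL, SF, 38), (LHR, ATL, 10), (LHR, ATL, 24), (LHR, ATL, 8), (LHR, CHI, 10), (LHR, CHI, 24), (LHR, CHI, 8), (LHR, DEN, 10), (LHR, DEN, 24), (LHR, DEN, 8)}
Apply σ_{city != LA}; surviving tuples: {(ATL, NYC, 21), (ATL, NYC, 22), (ATL, NYC, 24), (ATL, NYC, 38), (ATL, SF, 21), (ATL, SF, 22), (ATL, SF, 24), (ATL, SF, 38), (LHR, ATL, 10), (LHR, ATL, 24), (LHR, ATL, 8), (LHR, CHI, 10), (LHR, CHI, 24), (LHR, CHI, 8), (LHR, DEN, 10), (LHR, DEN, 24), (LHR, DEN, 8)}
Keep only column(s) city, src (12 duplicate(s) eliminated): {(ATL, LHR), (CHI, LHR), (DEN, LHR), (NYC, ATL), (SF, ATL)}

{(ATL, LHR), (CHI, LHR), (DEN, LHR), (NYC, ATL), (SF, ATL)}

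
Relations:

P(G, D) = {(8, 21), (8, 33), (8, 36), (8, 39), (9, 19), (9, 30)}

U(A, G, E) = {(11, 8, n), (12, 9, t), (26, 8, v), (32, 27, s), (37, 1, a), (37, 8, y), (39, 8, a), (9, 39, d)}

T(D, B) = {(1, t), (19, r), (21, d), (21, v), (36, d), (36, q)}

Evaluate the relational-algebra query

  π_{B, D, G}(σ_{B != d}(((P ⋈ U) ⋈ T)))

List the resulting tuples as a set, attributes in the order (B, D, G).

{(q, 36, 8), (r, 19, 9), (v, 21, 8)}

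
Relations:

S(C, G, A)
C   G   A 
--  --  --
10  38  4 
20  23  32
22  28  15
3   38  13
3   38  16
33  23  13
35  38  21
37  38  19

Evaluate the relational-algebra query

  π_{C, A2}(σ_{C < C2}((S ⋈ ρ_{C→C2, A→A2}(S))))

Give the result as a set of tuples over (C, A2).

ρ[C→C2, A→A2]: schema becomes (C2, G, A2); tuples unchanged.
Natural join on G: {(10, 38, 4, 10, 4), (10, 38, 4, 3, 13), (10, 38, 4, 3, 16), (10, 38, 4, 35, 21), (10, 38, 4, 37, 19), (20, 23, 32, 20, 32), (20, 23, 32, 33, 13), (22, 28, 15, 22, 15), (3, 38, 13, 10, 4), (3, 38, 13, 3, 13), (3, 38, 13, 3, 16), (3, 38, 13, 35, 21), (3, 38, 13, 37, 19), (3, 38, 16, 10, 4), (3, 38, 16, 3, 13), (3, 38, 16, 3, 16), (3, 38, 16, 35, 21), (3, 38, 16, 37, 19), (33, 23, 13, 20, 32), (33, 23, 13, 33, 13), (35, 38, 21, 10, 4), (35, 38, 21, 3, 13), (35, 38, 21, 3, 16), (35, 38, 21, 35, 21), (35, 38, 21, 37, 19), (37, 38, 19, 10, 4), (37, 38, 19, 3, 13), (37, 38, 19, 3, 16), (37, 38, 19, 35, 21), (37, 38, 19, 37, 19)}
σ[C < C2]: keep tuples satisfying C < C2 → {(10, 38, 4, 35, 21), (10, 38, 4, 37, 19), (20, 23, 32, 33, 13), (3, 38, 13, 10, 4), (3, 38, 13, 35, 21), (3, 38, 13, 37, 19), (3, 38, 16, 10, 4), (3, 38, 16, 35, 21), (3, 38, 16, 37, 19), (35, 38, 21, 37, 19)}
π[C, A2]: project onto (C, A2) (3 duplicate(s) eliminated) → {(10, 19), (10, 21), (20, 13), (3, 19), (3, 21), (3, 4), (35, 19)}

{(10, 19), (10, 21), (20, 13), (3, 19), (3, 21), (3, 4), (35, 19)}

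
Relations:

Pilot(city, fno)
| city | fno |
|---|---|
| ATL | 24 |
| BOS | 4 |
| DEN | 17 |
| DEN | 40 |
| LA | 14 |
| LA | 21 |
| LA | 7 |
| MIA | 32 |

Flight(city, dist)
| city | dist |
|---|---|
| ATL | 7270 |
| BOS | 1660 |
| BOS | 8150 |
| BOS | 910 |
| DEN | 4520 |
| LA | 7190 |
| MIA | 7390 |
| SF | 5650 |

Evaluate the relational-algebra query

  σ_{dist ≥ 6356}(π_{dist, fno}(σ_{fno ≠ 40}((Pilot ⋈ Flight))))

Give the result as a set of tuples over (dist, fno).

{(7190, 14), (7190, 21), (7190, 7), (7270, 24), (7390, 32), (8150, 4)}

Joining Pilot and Flight on city yields {(ATL, 24, 7270), (BOS, 4, 1660), (BOS, 4, 8150), (BOS, 4, 910), (DEN, 17, 4520), (DEN, 40, 4520), (LA, 14, 7190), (LA, 21, 7190), (LA, 7, 7190), (MIA, 32, 7390)}.
Apply σ_{fno ≠ 40}; surviving tuples: {(ATL, 24, 7270), (BOS, 4, 1660), (BOS, 4, 8150), (BOS, 4, 910), (DEN, 17, 4520), (LA, 14, 7190), (LA, 21, 7190), (LA, 7, 7190), (MIA, 32, 7390)}
Keep only column(s) dist, fno: {(1660, 4), (4520, 17), (7190, 14), (7190, 21), (7190, 7), (7270, 24), (7390, 32), (8150, 4), (910, 4)}
Apply σ_{dist ≥ 6356}; surviving tuples: {(7190, 14), (7190, 21), (7190, 7), (7270, 24), (7390, 32), (8150, 4)}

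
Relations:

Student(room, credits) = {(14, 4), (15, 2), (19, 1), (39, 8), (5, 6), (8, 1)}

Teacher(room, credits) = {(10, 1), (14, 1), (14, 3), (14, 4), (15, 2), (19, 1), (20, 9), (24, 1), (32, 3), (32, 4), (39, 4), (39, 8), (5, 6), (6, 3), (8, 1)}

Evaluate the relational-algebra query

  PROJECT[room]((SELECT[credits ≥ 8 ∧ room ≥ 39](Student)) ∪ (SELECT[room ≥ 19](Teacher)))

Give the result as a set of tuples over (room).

σ[credits ≥ 8 ∧ room ≥ 39]: keep tuples satisfying credits ≥ 8 ∧ room ≥ 39 → {(39, 8)}
σ[room ≥ 19]: keep tuples satisfying room ≥ 19 → {(19, 1), (20, 9), (24, 1), (32, 3), (32, 4), (39, 4), (39, 8)}
Taking the union: {(19, 1), (20, 9), (24, 1), (32, 3), (32, 4), (39, 4), (39, 8)}
Keep only column(s) room (2 duplicate(s) eliminated): {19, 20, 24, 32, 39}

{19, 20, 24, 32, 39}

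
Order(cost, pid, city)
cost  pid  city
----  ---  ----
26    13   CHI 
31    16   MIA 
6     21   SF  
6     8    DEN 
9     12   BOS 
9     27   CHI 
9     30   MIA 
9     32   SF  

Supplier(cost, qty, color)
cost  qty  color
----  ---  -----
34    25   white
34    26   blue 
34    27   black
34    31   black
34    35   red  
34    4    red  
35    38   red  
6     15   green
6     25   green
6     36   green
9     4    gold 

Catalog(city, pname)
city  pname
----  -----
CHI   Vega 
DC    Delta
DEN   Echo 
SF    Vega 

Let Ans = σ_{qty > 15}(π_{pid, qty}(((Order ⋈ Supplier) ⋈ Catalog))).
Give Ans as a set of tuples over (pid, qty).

{(21, 25), (21, 36), (8, 25), (8, 36)}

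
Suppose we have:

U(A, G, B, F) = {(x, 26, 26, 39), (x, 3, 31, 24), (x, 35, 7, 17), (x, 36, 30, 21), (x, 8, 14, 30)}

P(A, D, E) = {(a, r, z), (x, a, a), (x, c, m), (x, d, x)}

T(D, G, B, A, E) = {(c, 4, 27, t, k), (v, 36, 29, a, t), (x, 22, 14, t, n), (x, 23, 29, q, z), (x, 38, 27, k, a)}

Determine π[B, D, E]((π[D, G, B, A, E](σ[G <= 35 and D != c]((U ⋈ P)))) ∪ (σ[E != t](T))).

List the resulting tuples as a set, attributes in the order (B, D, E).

{(14, a, a), (14, d, x), (14, x, n), (26, a, a), (26, d, x), (27, c, k), (27, x, a), (29, x, z), (31, a, a), (31, d, x), (7, a, a), (7, d, x)}

Natural join on A: {(x, 26, 26, 39, a, a), (x, 26, 26, 39, c, m), (x, 26, 26, 39, d, x), (x, 3, 31, 24, a, a), (x, 3, 31, 24, c, m), (x, 3, 31, 24, d, x), (x, 35, 7, 17, a, a), (x, 35, 7, 17, c, m), (x, 35, 7, 17, d, x), (x, 36, 30, 21, a, a), (x, 36, 30, 21, c, m), (x, 36, 30, 21, d, x), (x, 8, 14, 30, a, a), (x, 8, 14, 30, c, m), (x, 8, 14, 30, d, x)}
Filtering on G <= 35 and D != c leaves {(x, 26, 26, 39, a, a), (x, 26, 26, 39, d, x), (x, 3, 31, 24, a, a), (x, 3, 31, 24, d, x), (x, 35, 7, 17, a, a), (x, 35, 7, 17, d, x), (x, 8, 14, 30, a, a), (x, 8, 14, 30, d, x)}.
π_{D, G, B, A, E} gives {(a, 26, 26, x, a), (a, 3, 31, x, a), (a, 35, 7, x, a), (a, 8, 14, x, a), (d, 26, 26, x, x), (d, 3, 31, x, x), (d, 35, 7, x, x), (d, 8, 14, x, x)}.
Filtering on E != t leaves {(c, 4, 27, t, k), (x, 22, 14, t, n), (x, 23, 29, q, z), (x, 38, 27, k, a)}.
Set union of the two operands is {(a, 26, 26, x, a), (a, 3, 31, x, a), (a, 35, 7, x, a), (a, 8, 14, x, a), (c, 4, 27, t, k), (d, 26, 26, x, x), (d, 3, 31, x, x), (d, 35, 7, x, x), (d, 8, 14, x, x), (x, 22, 14, t, n), (x, 23, 29, q, z), (x, 38, 27, k, a)}.
π_{B, D, E} gives {(14, a, a), (14, d, x), (14, x, n), (26, a, a), (26, d, x), (27, c, k), (27, x, a), (29, x, z), (31, a, a), (31, d, x), (7, a, a), (7, d, x)}.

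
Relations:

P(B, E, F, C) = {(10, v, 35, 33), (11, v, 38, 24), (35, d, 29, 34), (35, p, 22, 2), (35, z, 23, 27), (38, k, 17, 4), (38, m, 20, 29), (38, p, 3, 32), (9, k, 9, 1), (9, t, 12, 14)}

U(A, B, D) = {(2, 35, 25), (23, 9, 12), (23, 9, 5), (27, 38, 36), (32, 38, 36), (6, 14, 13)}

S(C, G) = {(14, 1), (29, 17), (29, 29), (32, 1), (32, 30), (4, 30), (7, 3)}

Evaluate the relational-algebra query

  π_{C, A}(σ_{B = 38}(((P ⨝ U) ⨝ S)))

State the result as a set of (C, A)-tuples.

{(29, 27), (29, 32), (32, 27), (32, 32), (4, 27), (4, 32)}

Natural join on B: {(35, d, 29, 34, 2, 25), (35, p, 22, 2, 2, 25), (35, z, 23, 27, 2, 25), (38, k, 17, 4, 27, 36), (38, k, 17, 4, 32, 36), (38, m, 20, 29, 27, 36), (38, m, 20, 29, 32, 36), (38, p, 3, 32, 27, 36), (38, p, 3, 32, 32, 36), (9, k, 9, 1, 23, 12), (9, k, 9, 1, 23, 5), (9, t, 12, 14, 23, 12), (9, t, 12, 14, 23, 5)}
Natural join on C: {(38, k, 17, 4, 27, 36, 30), (38, k, 17, 4, 32, 36, 30), (38, m, 20, 29, 27, 36, 17), (38, m, 20, 29, 27, 36, 29), (38, m, 20, 29, 32, 36, 17), (38, m, 20, 29, 32, 36, 29), (38, p, 3, 32, 27, 36, 1), (38, p, 3, 32, 27, 36, 30), (38, p, 3, 32, 32, 36, 1), (38, p, 3, 32, 32, 36, 30), (9, t, 12, 14, 23, 12, 1), (9, t, 12, 14, 23, 5, 1)}
Filtering on B = 38 leaves {(38, k, 17, 4, 27, 36, 30), (38, k, 17, 4, 32, 36, 30), (38, m, 20, 29, 27, 36, 17), (38, m, 20, 29, 27, 36, 29), (38, m, 20, 29, 32, 36, 17), (38, m, 20, 29, 32, 36, 29), (38, p, 3, 32, 27, 36, 1), (38, p, 3, 32, 27, 36, 30), (38, p, 3, 32, 32, 36, 1), (38, p, 3, 32, 32, 36, 30)}.
π[C, A]: project onto (C, A) (4 duplicate(s) eliminated) → {(29, 27), (29, 32), (32, 27), (32, 32), (4, 27), (4, 32)}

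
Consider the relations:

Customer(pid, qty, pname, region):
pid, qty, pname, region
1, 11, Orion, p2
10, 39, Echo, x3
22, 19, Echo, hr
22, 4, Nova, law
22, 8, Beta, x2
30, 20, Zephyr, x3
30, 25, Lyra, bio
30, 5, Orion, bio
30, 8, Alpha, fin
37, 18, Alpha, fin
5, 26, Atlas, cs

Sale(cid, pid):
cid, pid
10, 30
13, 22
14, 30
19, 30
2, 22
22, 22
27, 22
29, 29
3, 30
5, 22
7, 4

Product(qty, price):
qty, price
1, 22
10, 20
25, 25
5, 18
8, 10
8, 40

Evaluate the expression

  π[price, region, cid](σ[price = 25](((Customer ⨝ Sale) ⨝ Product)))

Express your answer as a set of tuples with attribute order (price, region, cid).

{(25, bio, 10), (25, bio, 14), (25, bio, 19), (25, bio, 3)}

Joining Customer and Sale on pid yields {(22, 19, Echo, hr, 13), (22, 19, Echo, hr, 2), (22, 19, Echo, hr, 22), (22, 19, Echo, hr, 27), (22, 19, Echo, hr, 5), (22, 4, Nova, law, 13), (22, 4, Nova, law, 2), (22, 4, Nova, law, 22), (22, 4, Nova, law, 27), (22, 4, Nova, law, 5), (22, 8, Beta, x2, 13), (22, 8, Beta, x2, 2), (22, 8, Beta, x2, 22), (22, 8, Beta, x2, 27), (22, 8, Beta, x2, 5), (30, 20, Zephyr, x3, 10), (30, 20, Zephyr, x3, 14), (30, 20, Zephyr, x3, 19), (30, 20, Zephyr, x3, 3), (30, 25, Lyra, bio, 10), (30, 25, Lyra, bio, 14), (30, 25, Lyra, bio, 19), (30, 25, Lyra, bio, 3), (30, 5, Orion, bio, 10), (30, 5, Orion, bio, 14), (30, 5, Orion, bio, 19), (30, 5, Orion, bio, 3), (30, 8, Alpha, fin, 10), (30, 8, Alpha, fin, 14), (30, 8, Alpha, fin, 19), (30, 8, Alpha, fin, 3)}.
Joining (Customer ⨝ Sale) and Product on qty yields {(22, 8, Beta, x2, 13, 10), (22, 8, Beta, x2, 13, 40), (22, 8, Beta, x2, 2, 10), (22, 8, Beta, x2, 2, 40), (22, 8, Beta, x2, 22, 10), (22, 8, Beta, x2, 22, 40), (22, 8, Beta, x2, 27, 10), (22, 8, Beta, x2, 27, 40), (22, 8, Beta, x2, 5, 10), (22, 8, Beta, x2, 5, 40), (30, 25, Lyra, bio, 10, 25), (30, 25, Lyra, bio, 14, 25), (30, 25, Lyra, bio, 19, 25), (30, 25, Lyra, bio, 3, 25), (30, 5, Orion, bio, 10, 18), (30, 5, Orion, bio, 14, 18), (30, 5, Orion, bio, 19, 18), (30, 5, Orion, bio, 3, 18), (30, 8, Alpha, fin, 10, 10), (30, 8, Alpha, fin, 10, 40), (30, 8, Alpha, fin, 14, 10), (30, 8, Alpha, fin, 14, 40), (30, 8, Alpha, fin, 19, 10), (30, 8, Alpha, fin, 19, 40), (30, 8, Alpha, fin, 3, 10), (30, 8, Alpha, fin, 3, 40)}.
Filtering on price = 25 leaves {(30, 25, Lyra, bio, 10, 25), (30, 25, Lyra, bio, 14, 25), (30, 25, Lyra, bio, 19, 25), (30, 25, Lyra, bio, 3, 25)}.
π[price, region, cid]: project onto (price, region, cid) → {(25, bio, 10), (25, bio, 14), (25, bio, 19), (25, bio, 3)}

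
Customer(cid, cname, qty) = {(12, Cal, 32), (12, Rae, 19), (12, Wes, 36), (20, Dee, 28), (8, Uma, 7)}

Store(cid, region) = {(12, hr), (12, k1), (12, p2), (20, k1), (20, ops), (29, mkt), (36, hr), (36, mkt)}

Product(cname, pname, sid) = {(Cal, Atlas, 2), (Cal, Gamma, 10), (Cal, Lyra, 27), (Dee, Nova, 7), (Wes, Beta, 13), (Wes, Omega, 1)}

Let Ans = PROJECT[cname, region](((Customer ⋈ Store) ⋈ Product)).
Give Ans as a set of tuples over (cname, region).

{(Cal, hr), (Cal, k1), (Cal, p2), (Dee, k1), (Dee, ops), (Wes, hr), (Wes, k1), (Wes, p2)}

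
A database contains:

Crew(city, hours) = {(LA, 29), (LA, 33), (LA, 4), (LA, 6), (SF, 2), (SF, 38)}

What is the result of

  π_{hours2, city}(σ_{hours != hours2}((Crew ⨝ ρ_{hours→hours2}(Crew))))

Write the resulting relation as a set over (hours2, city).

{(2, SF), (29, LA), (33, LA), (38, SF), (4, LA), (6, LA)}

ρ[hours→hours2]: schema becomes (city, hours2); tuples unchanged.
Natural join on city: {(LA, 29, 29), (LA, 29, 33), (LA, 29, 4), (LA, 29, 6), (LA, 33, 29), (LA, 33, 33), (LA, 33, 4), (LA, 33, 6), (LA, 4, 29), (LA, 4, 33), (LA, 4, 4), (LA, 4, 6), (LA, 6, 29), (LA, 6, 33), (LA, 6, 4), (LA, 6, 6), (SF, 2, 2), (SF, 2, 38), (SF, 38, 2), (SF, 38, 38)}
Apply σ_{hours != hours2}; surviving tuples: {(LA, 29, 33), (LA, 29, 4), (LA, 29, 6), (LA, 33, 29), (LA, 33, 4), (LA, 33, 6), (LA, 4, 29), (LA, 4, 33), (LA, 4, 6), (LA, 6, 29), (LA, 6, 33), (LA, 6, 4), (SF, 2, 38), (SF, 38, 2)}
Projecting to hours2, city (8 duplicate(s) eliminated): {(2, SF), (29, LA), (33, LA), (38, SF), (4, LA), (6, LA)}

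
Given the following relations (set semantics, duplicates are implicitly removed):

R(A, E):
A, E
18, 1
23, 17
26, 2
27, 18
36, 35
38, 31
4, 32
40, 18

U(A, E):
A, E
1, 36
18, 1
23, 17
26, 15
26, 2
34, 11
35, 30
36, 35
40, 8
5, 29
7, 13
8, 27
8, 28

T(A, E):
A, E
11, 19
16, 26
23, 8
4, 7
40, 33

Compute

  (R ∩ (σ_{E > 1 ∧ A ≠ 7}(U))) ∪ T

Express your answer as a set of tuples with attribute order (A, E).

σ[E > 1 ∧ A ≠ 7]: keep tuples satisfying E > 1 ∧ A ≠ 7 → {(1, 36), (23, 17), (26, 15), (26, 2), (34, 11), (35, 30), (36, 35), (40, 8), (5, 29), (8, 27), (8, 28)}
Taking the intersection: {(23, 17), (26, 2), (36, 35)}
Taking the union: {(11, 19), (16, 26), (23, 17), (23, 8), (26, 2), (36, 35), (4, 7), (40, 33)}

{(11, 19), (16, 26), (23, 17), (23, 8), (26, 2), (36, 35), (4, 7), (40, 33)}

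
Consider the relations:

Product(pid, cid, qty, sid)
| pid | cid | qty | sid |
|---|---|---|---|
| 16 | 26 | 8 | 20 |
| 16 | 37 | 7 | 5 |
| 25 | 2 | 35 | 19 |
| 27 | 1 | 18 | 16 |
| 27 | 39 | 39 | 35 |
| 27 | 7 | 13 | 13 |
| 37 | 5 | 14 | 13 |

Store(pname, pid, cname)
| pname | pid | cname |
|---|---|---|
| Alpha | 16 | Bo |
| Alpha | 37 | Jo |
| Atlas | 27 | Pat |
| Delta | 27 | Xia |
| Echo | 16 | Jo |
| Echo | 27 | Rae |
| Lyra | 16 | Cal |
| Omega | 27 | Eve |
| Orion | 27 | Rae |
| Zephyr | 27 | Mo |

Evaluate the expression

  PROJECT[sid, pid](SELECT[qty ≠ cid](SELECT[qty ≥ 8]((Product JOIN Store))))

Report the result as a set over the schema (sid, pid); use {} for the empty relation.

{(13, 27), (13, 37), (16, 27), (20, 16)}

Natural join on pid: {(16, 26, 8, 20, Alpha, Bo), (16, 26, 8, 20, Echo, Jo), (16, 26, 8, 20, Lyra, Cal), (16, 37, 7, 5, Alpha, Bo), (16, 37, 7, 5, Echo, Jo), (16, 37, 7, 5, Lyra, Cal), (27, 1, 18, 16, Atlas, Pat), (27, 1, 18, 16, Delta, Xia), (27, 1, 18, 16, Echo, Rae), (27, 1, 18, 16, Omega, Eve), (27, 1, 18, 16, Orion, Rae), (27, 1, 18, 16, Zephyr, Mo), (27, 39, 39, 35, Atlas, Pat), (27, 39, 39, 35, Delta, Xia), (27, 39, 39, 35, Echo, Rae), (27, 39, 39, 35, Omega, Eve), (27, 39, 39, 35, Orion, Rae), (27, 39, 39, 35, Zephyr, Mo), (27, 7, 13, 13, Atlas, Pat), (27, 7, 13, 13, Delta, Xia), (27, 7, 13, 13, Echo, Rae), (27, 7, 13, 13, Omega, Eve), (27, 7, 13, 13, Orion, Rae), (27, 7, 13, 13, Zephyr, Mo), (37, 5, 14, 13, Alpha, Jo)}
Selection qty ≥ 8: {(16, 26, 8, 20, Alpha, Bo), (16, 26, 8, 20, Echo, Jo), (16, 26, 8, 20, Lyra, Cal), (27, 1, 18, 16, Atlas, Pat), (27, 1, 18, 16, Delta, Xia), (27, 1, 18, 16, Echo, Rae), (27, 1, 18, 16, Omega, Eve), (27, 1, 18, 16, Orion, Rae), (27, 1, 18, 16, Zephyr, Mo), (27, 39, 39, 35, Atlas, Pat), (27, 39, 39, 35, Delta, Xia), (27, 39, 39, 35, Echo, Rae), (27, 39, 39, 35, Omega, Eve), (27, 39, 39, 35, Orion, Rae), (27, 39, 39, 35, Zephyr, Mo), (27, 7, 13, 13, Atlas, Pat), (27, 7, 13, 13, Delta, Xia), (27, 7, 13, 13, Echo, Rae), (27, 7, 13, 13, Omega, Eve), (27, 7, 13, 13, Orion, Rae), (27, 7, 13, 13, Zephyr, Mo), (37, 5, 14, 13, Alpha, Jo)}
Selection qty ≠ cid: {(16, 26, 8, 20, Alpha, Bo), (16, 26, 8, 20, Echo, Jo), (16, 26, 8, 20, Lyra, Cal), (27, 1, 18, 16, Atlas, Pat), (27, 1, 18, 16, Delta, Xia), (27, 1, 18, 16, Echo, Rae), (27, 1, 18, 16, Omega, Eve), (27, 1, 18, 16, Orion, Rae), (27, 1, 18, 16, Zephyr, Mo), (27, 7, 13, 13, Atlas, Pat), (27, 7, 13, 13, Delta, Xia), (27, 7, 13, 13, Echo, Rae), (27, 7, 13, 13, Omega, Eve), (27, 7, 13, 13, Orion, Rae), (27, 7, 13, 13, Zephyr, Mo), (37, 5, 14, 13, Alpha, Jo)}
Projecting to sid, pid (12 duplicate(s) eliminated): {(13, 27), (13, 37), (16, 27), (20, 16)}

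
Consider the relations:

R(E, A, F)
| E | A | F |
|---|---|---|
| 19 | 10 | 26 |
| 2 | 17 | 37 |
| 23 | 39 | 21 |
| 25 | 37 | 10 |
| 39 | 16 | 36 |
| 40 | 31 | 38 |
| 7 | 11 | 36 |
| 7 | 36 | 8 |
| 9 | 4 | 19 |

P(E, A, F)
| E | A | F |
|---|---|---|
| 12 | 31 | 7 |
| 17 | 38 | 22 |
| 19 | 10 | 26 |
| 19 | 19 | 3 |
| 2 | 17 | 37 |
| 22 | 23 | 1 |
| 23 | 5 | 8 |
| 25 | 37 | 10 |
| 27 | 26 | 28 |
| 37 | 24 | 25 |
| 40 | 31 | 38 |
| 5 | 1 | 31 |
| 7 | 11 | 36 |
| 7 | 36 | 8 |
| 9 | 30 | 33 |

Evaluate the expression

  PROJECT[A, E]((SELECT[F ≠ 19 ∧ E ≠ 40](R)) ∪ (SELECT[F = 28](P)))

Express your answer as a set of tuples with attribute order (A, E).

Selection F ≠ 19 ∧ E ≠ 40: {(19, 10, 26), (2, 17, 37), (23, 39, 21), (25, 37, 10), (39, 16, 36), (7, 11, 36), (7, 36, 8)}
Selection F = 28: {(27, 26, 28)}
Taking the union: {(19, 10, 26), (2, 17, 37), (23, 39, 21), (25, 37, 10), (27, 26, 28), (39, 16, 36), (7, 11, 36), (7, 36, 8)}
Projecting to A, E: {(10, 19), (11, 7), (16, 39), (17, 2), (26, 27), (36, 7), (37, 25), (39, 23)}

{(10, 19), (11, 7), (16, 39), (17, 2), (26, 27), (36, 7), (37, 25), (39, 23)}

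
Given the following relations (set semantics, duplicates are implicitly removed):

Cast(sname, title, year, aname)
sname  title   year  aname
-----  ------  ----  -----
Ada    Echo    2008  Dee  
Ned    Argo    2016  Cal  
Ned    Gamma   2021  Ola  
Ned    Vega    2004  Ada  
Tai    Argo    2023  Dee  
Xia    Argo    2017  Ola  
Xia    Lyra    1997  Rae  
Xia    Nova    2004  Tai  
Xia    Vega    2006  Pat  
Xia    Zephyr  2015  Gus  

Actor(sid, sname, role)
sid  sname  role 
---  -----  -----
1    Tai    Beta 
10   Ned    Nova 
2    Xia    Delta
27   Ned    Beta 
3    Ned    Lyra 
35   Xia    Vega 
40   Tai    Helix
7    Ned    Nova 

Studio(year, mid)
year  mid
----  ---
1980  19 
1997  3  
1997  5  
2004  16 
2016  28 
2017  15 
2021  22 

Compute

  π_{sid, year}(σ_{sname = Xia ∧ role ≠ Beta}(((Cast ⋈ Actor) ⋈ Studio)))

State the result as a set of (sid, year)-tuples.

Cast ⋈ Actor (natural join on sname): {(Ned, Argo, 2016, Cal, 10, Nova), (Ned, Argo, 2016, Cal, 27, Beta), (Ned, Argo, 2016, Cal, 3, Lyra), (Ned, Argo, 2016, Cal, 7, Nova), (Ned, Gamma, 2021, Ola, 10, Nova), (Ned, Gamma, 2021, Ola, 27, Beta), (Ned, Gamma, 2021, Ola, 3, Lyra), (Ned, Gamma, 2021, Ola, 7, Nova), (Ned, Vega, 2004, Ada, 10, Nova), (Ned, Vega, 2004, Ada, 27, Beta), (Ned, Vega, 2004, Ada, 3, Lyra), (Ned, Vega, 2004, Ada, 7, Nova), (Tai, Argo, 2023, Dee, 1, Beta), (Tai, Argo, 2023, Dee, 40, Helix), (Xia, Argo, 2017, Ola, 2, Delta), (Xia, Argo, 2017, Ola, 35, Vega), (Xia, Lyra, 1997, Rae, 2, Delta), (Xia, Lyra, 1997, Rae, 35, Vega), (Xia, Nova, 2004, Tai, 2, Delta), (Xia, Nova, 2004, Tai, 35, Vega), (Xia, Vega, 2006, Pat, 2, Delta), (Xia, Vega, 2006, Pat, 35, Vega), (Xia, Zephyr, 2015, Gus, 2, Delta), (Xia, Zephyr, 2015, Gus, 35, Vega)}
(Cast ⋈ Actor) ⋈ Studio (natural join on year): {(Ned, Argo, 2016, Cal, 10, Nova, 28), (Ned, Argo, 2016, Cal, 27, Beta, 28), (Ned, Argo, 2016, Cal, 3, Lyra, 28), (Ned, Argo, 2016, Cal, 7, Nova, 28), (Ned, Gamma, 2021, Ola, 10, Nova, 22), (Ned, Gamma, 2021, Ola, 27, Beta, 22), (Ned, Gamma, 2021, Ola, 3, Lyra, 22), (Ned, Gamma, 2021, Ola, 7, Nova, 22), (Ned, Vega, 2004, Ada, 10, Nova, 16), (Ned, Vega, 2004, Ada, 27, Beta, 16), (Ned, Vega, 2004, Ada, 3, Lyra, 16), (Ned, Vega, 2004, Ada, 7, Nova, 16), (Xia, Argo, 2017, Ola, 2, Delta, 15), (Xia, Argo, 2017, Ola, 35, Vega, 15), (Xia, Lyra, 1997, Rae, 2, Delta, 3), (Xia, Lyra, 1997, Rae, 2, Delta, 5), (Xia, Lyra, 1997, Rae, 35, Vega, 3), (Xia, Lyra, 1997, Rae, 35, Vega, 5), (Xia, Nova, 2004, Tai, 2, Delta, 16), (Xia, Nova, 2004, Tai, 35, Vega, 16)}
σ[sname = Xia ∧ role ≠ Beta]: keep tuples satisfying sname = Xia ∧ role ≠ Beta → {(Xia, Argo, 2017, Ola, 2, Delta, 15), (Xia, Argo, 2017, Ola, 35, Vega, 15), (Xia, Lyra, 1997, Rae, 2, Delta, 3), (Xia, Lyra, 1997, Rae, 2, Delta, 5), (Xia, Lyra, 1997, Rae, 35, Vega, 3), (Xia, Lyra, 1997, Rae, 35, Vega, 5), (Xia, Nova, 2004, Tai, 2, Delta, 16), (Xia, Nova, 2004, Tai, 35, Vega, 16)}
Projecting to sid, year (2 duplicate(s) eliminated): {(2, 1997), (2, 2004), (2, 2017), (35, 1997), (35, 2004), (35, 2017)}

{(2, 1997), (2, 2004), (2, 2017), (35, 1997), (35, 2004), (35, 2017)}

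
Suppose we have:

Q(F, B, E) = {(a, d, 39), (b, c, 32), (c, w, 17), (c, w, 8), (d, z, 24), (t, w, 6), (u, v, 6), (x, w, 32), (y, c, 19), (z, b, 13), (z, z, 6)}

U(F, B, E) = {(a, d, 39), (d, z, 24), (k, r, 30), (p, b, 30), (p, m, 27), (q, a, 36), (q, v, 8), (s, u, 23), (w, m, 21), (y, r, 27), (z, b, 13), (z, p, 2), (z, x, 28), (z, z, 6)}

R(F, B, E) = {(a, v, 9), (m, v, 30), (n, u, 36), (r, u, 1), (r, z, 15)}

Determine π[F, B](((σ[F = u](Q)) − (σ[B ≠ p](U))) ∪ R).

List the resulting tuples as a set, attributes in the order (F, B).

Apply σ_{F = u}; surviving tuples: {(u, v, 6)}
Apply σ_{B ≠ p}; surviving tuples: {(a, d, 39), (d, z, 24), (k, r, 30), (p, b, 30), (p, m, 27), (q, a, 36), (q, v, 8), (s, u, 23), (w, m, 21), (y, r, 27), (z, b, 13), (z, x, 28), (z, z, 6)}
Difference: {(u, v, 6)} with {(a, d, 39), (d, z, 24), (k, r, 30), (p, b, 30), (p, m, 27), (q, a, 36), (q, v, 8), (s, u, 23), (w, m, 21), (y, r, 27), (z, b, 13), (z, x, 28), (z, z, 6)} → {(u, v, 6)}
Union: {(u, v, 6)} with {(a, v, 9), (m, v, 30), (n, u, 36), (r, u, 1), (r, z, 15)} → {(a, v, 9), (m, v, 30), (n, u, 36), (r, u, 1), (r, z, 15), (u, v, 6)}
π_{F, B} gives {(a, v), (m, v), (n, u), (r, u), (r, z), (u, v)}.

{(a, v), (m, v), (n, u), (r, u), (r, z), (u, v)}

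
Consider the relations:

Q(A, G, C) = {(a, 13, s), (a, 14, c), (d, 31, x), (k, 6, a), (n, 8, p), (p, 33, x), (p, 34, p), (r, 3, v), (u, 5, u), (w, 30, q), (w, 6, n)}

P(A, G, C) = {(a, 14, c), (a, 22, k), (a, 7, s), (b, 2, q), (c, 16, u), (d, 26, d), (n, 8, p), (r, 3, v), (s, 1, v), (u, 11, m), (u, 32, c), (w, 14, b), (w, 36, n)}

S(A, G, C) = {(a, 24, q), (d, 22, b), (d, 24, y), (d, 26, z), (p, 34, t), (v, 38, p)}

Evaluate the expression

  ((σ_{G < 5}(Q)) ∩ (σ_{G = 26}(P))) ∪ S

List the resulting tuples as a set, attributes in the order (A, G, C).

Selection G < 5: {(r, 3, v)}
Selection G = 26: {(d, 26, d)}
Set intersection of the two operands is {}.
Set union of the two operands is {(a, 24, q), (d, 22, b), (d, 24, y), (d, 26, z), (p, 34, t), (v, 38, p)}.

{(a, 24, q), (d, 22, b), (d, 24, y), (d, 26, z), (p, 34, t), (v, 38, p)}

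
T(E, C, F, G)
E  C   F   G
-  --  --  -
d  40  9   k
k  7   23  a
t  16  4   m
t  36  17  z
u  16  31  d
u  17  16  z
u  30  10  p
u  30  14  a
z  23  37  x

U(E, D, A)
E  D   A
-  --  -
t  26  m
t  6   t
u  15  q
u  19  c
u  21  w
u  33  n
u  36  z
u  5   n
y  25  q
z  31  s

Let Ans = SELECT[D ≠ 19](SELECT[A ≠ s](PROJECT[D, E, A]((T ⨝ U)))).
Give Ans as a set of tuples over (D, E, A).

{(15, u, q), (21, u, w), (26, t, m), (33, u, n), (36, u, z), (5, u, n), (6, t, t)}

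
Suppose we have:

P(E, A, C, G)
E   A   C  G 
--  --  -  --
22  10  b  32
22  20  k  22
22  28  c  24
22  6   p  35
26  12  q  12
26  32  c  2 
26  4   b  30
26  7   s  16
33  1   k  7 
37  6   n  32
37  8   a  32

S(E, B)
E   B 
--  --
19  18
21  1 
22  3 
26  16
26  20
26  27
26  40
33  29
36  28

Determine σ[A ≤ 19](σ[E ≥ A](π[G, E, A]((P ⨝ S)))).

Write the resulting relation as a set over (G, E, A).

Joining P and S on E yields {(22, 10, b, 32, 3), (22, 20, k, 22, 3), (22, 28, c, 24, 3), (22, 6, p, 35, 3), (26, 12, q, 12, 16), (26, 12, q, 12, 20), (26, 12, q, 12, 27), (26, 12, q, 12, 40), (26, 32, c, 2, 16), (26, 32, c, 2, 20), (26, 32, c, 2, 27), (26, 32, c, 2, 40), (26, 4, b, 30, 16), (26, 4, b, 30, 20), (26, 4, b, 30, 27), (26, 4, b, 30, 40), (26, 7, s, 16, 16), (26, 7, s, 16, 20), (26, 7, s, 16, 27), (26, 7, s, 16, 40), (33, 1, k, 7, 29)}.
Projecting to G, E, A (12 duplicate(s) eliminated): {(12, 26, 12), (16, 26, 7), (2, 26, 32), (22, 22, 20), (24, 22, 28), (30, 26, 4), (32, 22, 10), (35, 22, 6), (7, 33, 1)}
Selection E ≥ A: {(12, 26, 12), (16, 26, 7), (22, 22, 20), (30, 26, 4), (32, 22, 10), (35, 22, 6), (7, 33, 1)}
Selection A ≤ 19: {(12, 26, 12), (16, 26, 7), (30, 26, 4), (32, 22, 10), (35, 22, 6), (7, 33, 1)}

{(12, 26, 12), (16, 26, 7), (30, 26, 4), (32, 22, 10), (35, 22, 6), (7, 33, 1)}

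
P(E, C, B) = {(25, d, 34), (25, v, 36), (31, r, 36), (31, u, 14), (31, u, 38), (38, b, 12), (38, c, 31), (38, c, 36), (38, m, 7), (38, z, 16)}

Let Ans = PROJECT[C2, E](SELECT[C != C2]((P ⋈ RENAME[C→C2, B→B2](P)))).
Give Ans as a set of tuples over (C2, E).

{(b, 38), (c, 38), (d, 25), (m, 38), (r, 31), (u, 31), (v, 25), (z, 38)}

ρ[C→C2, B→B2]: schema becomes (E, C2, B2); tuples unchanged.
P ⋈ RENAME[C→C2, B→B2](P) (natural join on E): {(25, d, 34, d, 34), (25, d, 34, v, 36), (25, v, 36, d, 34), (25, v, 36, v, 36), (31, r, 36, r, 36), (31, r, 36, u, 14), (31, r, 36, u, 38), (31, u, 14, r, 36), (31, u, 14, u, 14), (31, u, 14, u, 38), (31, u, 38, r, 36), (31, u, 38, u, 14), (31, u, 38, u, 38), (38, b, 12, b, 12), (38, b, 12, c, 31), (38, b, 12, c, 36), (38, b, 12, m, 7), (38, b, 12, z, 16), (38, c, 31, b, 12), (38, c, 31, c, 31), (38, c, 31, c, 36), (38, c, 31, m, 7), (38, c, 31, z, 16), (38, c, 36, b, 12), (38, c, 36, c, 31), (38, c, 36, c, 36), (38, c, 36, m, 7), (38, c, 36, z, 16), (38, m, 7, b, 12), (38, m, 7, c, 31), (38, m, 7, c, 36), (38, m, 7, m, 7), (38, m, 7, z, 16), (38, z, 16, b, 12), (38, z, 16, c, 31), (38, z, 16, c, 36), (38, z, 16, m, 7), (38, z, 16, z, 16)}
Filtering on C != C2 leaves {(25, d, 34, v, 36), (25, v, 36, d, 34), (31, r, 36, u, 14), (31, r, 36, u, 38), (31, u, 14, r, 36), (31, u, 38, r, 36), (38, b, 12, c, 31), (38, b, 12, c, 36), (38, b, 12, m, 7), (38, b, 12, z, 16), (38, c, 31, b, 12), (38, c, 31, m, 7), (38, c, 31, z, 16), (38, c, 36, b, 12), (38, c, 36, m, 7), (38, c, 36, z, 16), (38, m, 7, b, 12), (38, m, 7, c, 31), (38, m, 7, c, 36), (38, m, 7, z, 16), (38, z, 16, b, 12), (38, z, 16, c, 31), (38, z, 16, c, 36), (38, z, 16, m, 7)}.
π_{C2, E} gives {(b, 38), (c, 38), (d, 25), (m, 38), (r, 31), (u, 31), (v, 25), (z, 38)} (16 duplicate(s) eliminated).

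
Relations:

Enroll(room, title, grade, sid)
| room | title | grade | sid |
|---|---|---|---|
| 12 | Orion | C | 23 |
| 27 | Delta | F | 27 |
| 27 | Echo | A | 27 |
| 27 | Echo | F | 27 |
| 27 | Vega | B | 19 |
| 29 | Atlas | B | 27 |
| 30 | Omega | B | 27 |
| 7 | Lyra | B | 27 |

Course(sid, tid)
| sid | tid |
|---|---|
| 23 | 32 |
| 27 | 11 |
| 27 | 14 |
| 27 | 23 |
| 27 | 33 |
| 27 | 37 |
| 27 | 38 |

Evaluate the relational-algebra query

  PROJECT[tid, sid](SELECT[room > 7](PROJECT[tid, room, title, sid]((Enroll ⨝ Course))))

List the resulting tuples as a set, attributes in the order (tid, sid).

Joining Enroll and Course on sid yields {(12, Orion, C, 23, 32), (27, Delta, F, 27, 11), (27, Delta, F, 27, 14), (27, Delta, F, 27, 23), (27, Delta, F, 27, 33), (27, Delta, F, 27, 37), (27, Delta, F, 27, 38), (27, Echo, A, 27, 11), (27, Echo, A, 27, 14), (27, Echo, A, 27, 23), (27, Echo, A, 27, 33), (27, Echo, A, 27, 37), (27, Echo, A, 27, 38), (27, Echo, F, 27, 11), (27, Echo, F, 27, 14), (27, Echo, F, 27, 23), (27, Echo, F, 27, 33), (27, Echo, F, 27, 37), (27, Echo, F, 27, 38), (29, Atlas, B, 27, 11), (29, Atlas, B, 27, 14), (29, Atlas, B, 27, 23), (29, Atlas, B, 27, 33), (29, Atlas, B, 27, 37), (29, Atlas, B, 27, 38), (30, Omega, B, 27, 11), (30, Omega, B, 27, 14), (30, Omega, B, 27, 23), (30, Omega, B, 27, 33), (30, Omega, B, 27, 37), (30, Omega, B, 27, 38), (7, Lyra, B, 27, 11), (7, Lyra, B, 27, 14), (7, Lyra, B, 27, 23), (7, Lyra, B, 27, 33), (7, Lyra, B, 27, 37), (7, Lyra, B, 27, 38)}.
Projecting to tid, room, title, sid (6 duplicate(s) eliminated): {(11, 27, Delta, 27), (11, 27, Echo, 27), (11, 29, Atlas, 27), (11, 30, Omega, 27), (11, 7, Lyra, 27), (14, 27, Delta, 27), (14, 27, Echo, 27), (14, 29, Atlas, 27), (14, 30, Omega, 27), (14, 7, Lyra, 27), (23, 27, Delta, 27), (23, 27, Echo, 27), (23, 29, Atlas, 27), (23, 30, Omega, 27), (23, 7, Lyra, 27), (32, 12, Orion, 23), (33, 27, Delta, 27), (33, 27, Echo, 27), (33, 29, Atlas, 27), (33, 30, Omega, 27), (33, 7, Lyra, 27), (37, 27, Delta, 27), (37, 27, Echo, 27), (37, 29, Atlas, 27), (37, 30, Omega, 27), (37, 7, Lyra, 27), (38, 27, Delta, 27), (38, 27, Echo, 27), (38, 29, Atlas, 27), (38, 30, Omega, 27), (38, 7, Lyra, 27)}
Filtering on room > 7 leaves {(11, 27, Delta, 27), (11, 27, Echo, 27), (11, 29, Atlas, 27), (11, 30, Omega, 27), (14, 27, Delta, 27), (14, 27, Echo, 27), (14, 29, Atlas, 27), (14, 30, Omega, 27), (23, 27, Delta, 27), (23, 27, Echo, 27), (23, 29, Atlas, 27), (23, 30, Omega, 27), (32, 12, Orion, 23), (33, 27, Delta, 27), (33, 27, Echo, 27), (33, 29, Atlas, 27), (33, 30, Omega, 27), (37, 27, Delta, 27), (37, 27, Echo, 27), (37, 29, Atlas, 27), (37, 30, Omega, 27), (38, 27, Delta, 27), (38, 27, Echo, 27), (38, 29, Atlas, 27), (38, 30, Omega, 27)}.
Projecting to tid, sid (18 duplicate(s) eliminated): {(11, 27), (14, 27), (23, 27), (32, 23), (33, 27), (37, 27), (38, 27)}

{(11, 27), (14, 27), (23, 27), (32, 23), (33, 27), (37, 27), (38, 27)}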